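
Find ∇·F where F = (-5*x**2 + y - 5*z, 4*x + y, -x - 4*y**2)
1 - 10*x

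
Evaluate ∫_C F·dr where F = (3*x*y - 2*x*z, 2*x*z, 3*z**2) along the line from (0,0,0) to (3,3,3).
54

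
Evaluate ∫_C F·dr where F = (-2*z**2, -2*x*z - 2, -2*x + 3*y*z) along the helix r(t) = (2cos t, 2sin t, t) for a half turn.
-16 + 6*pi + 2*pi**2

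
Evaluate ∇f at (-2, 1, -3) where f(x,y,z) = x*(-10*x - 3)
(37, 0, 0)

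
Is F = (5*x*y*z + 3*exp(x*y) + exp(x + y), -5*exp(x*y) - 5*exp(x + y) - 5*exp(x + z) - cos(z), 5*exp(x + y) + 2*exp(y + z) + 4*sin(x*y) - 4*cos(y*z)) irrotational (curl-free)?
No, ∇×F = (4*x*cos(x*y) + 4*z*sin(y*z) + 5*exp(x + y) + 5*exp(x + z) + 2*exp(y + z) - sin(z), 5*x*y - 4*y*cos(x*y) - 5*exp(x + y), -5*x*z - 3*x*exp(x*y) - 5*y*exp(x*y) - 6*exp(x + y) - 5*exp(x + z))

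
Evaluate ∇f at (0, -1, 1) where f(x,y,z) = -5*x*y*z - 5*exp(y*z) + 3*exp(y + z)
(5, 3 - 5*exp(-1), 5*exp(-1) + 3)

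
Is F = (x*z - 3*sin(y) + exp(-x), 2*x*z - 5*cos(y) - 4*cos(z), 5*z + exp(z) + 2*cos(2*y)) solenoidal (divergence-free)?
No, ∇·F = z + exp(z) + 5*sin(y) + 5 - exp(-x)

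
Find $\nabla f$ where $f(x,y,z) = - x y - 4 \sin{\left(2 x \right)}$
(-y - 8*cos(2*x), -x, 0)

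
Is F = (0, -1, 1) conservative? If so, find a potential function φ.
Yes, F is conservative. φ = -y + z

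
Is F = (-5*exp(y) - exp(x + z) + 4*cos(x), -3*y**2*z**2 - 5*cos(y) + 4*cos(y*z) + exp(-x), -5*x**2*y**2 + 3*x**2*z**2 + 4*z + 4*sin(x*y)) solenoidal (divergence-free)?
No, ∇·F = 6*x**2*z - 6*y*z**2 - 4*z*sin(y*z) - exp(x + z) - 4*sin(x) + 5*sin(y) + 4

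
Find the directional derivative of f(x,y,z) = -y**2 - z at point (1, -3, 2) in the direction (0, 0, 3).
-1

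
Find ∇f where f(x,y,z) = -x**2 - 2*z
(-2*x, 0, -2)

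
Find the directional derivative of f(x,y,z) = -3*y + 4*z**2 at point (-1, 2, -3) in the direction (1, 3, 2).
-57*sqrt(14)/14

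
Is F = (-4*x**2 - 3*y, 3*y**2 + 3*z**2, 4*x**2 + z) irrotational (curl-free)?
No, ∇×F = (-6*z, -8*x, 3)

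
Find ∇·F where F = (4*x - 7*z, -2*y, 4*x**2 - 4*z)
-2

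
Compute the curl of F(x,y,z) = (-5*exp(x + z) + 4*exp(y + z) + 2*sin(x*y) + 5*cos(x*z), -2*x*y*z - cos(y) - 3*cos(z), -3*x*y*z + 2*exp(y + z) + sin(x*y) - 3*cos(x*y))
(2*x*y - 3*x*z + 3*x*sin(x*y) + x*cos(x*y) + 2*exp(y + z) - 3*sin(z), -5*x*sin(x*z) + 3*y*z - 3*y*sin(x*y) - y*cos(x*y) - 5*exp(x + z) + 4*exp(y + z), -2*x*cos(x*y) - 2*y*z - 4*exp(y + z))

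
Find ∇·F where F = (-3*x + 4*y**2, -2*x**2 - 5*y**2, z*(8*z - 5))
-10*y + 16*z - 8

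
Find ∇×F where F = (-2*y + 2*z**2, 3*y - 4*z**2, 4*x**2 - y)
(8*z - 1, -8*x + 4*z, 2)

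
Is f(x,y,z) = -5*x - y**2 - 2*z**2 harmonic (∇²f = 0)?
No, ∇²f = -6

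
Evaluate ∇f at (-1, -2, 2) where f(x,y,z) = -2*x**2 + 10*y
(4, 10, 0)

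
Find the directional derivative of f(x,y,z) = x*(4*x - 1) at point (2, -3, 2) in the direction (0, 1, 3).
0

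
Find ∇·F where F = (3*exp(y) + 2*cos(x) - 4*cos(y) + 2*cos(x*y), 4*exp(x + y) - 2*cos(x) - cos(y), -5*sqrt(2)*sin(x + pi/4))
-2*y*sin(x*y) + 4*exp(x + y) - 2*sin(x) + sin(y)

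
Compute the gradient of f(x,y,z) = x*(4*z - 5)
(4*z - 5, 0, 4*x)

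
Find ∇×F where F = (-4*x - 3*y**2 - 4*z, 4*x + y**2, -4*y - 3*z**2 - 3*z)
(-4, -4, 6*y + 4)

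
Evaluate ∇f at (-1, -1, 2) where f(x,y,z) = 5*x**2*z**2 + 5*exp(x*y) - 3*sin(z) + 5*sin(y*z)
(-40 - 5*E, -5*E + 10*cos(2), 20 - 8*cos(2))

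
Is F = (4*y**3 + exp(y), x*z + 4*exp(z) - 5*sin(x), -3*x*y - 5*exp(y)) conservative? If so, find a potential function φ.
No, ∇×F = (-4*x - 5*exp(y) - 4*exp(z), 3*y, -12*y**2 + z - exp(y) - 5*cos(x)) ≠ 0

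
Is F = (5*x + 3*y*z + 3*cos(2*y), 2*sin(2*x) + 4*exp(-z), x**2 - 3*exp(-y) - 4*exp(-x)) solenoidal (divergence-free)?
No, ∇·F = 5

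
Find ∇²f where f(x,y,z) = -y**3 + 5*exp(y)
-6*y + 5*exp(y)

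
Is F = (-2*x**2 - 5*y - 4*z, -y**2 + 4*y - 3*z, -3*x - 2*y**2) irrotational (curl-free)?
No, ∇×F = (3 - 4*y, -1, 5)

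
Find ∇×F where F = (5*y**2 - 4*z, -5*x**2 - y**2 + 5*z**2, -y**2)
(-2*y - 10*z, -4, -10*x - 10*y)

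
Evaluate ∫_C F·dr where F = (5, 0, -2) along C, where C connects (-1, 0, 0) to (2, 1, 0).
15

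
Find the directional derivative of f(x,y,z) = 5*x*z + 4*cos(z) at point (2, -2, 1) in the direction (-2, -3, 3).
2*sqrt(22)*(5 - 3*sin(1))/11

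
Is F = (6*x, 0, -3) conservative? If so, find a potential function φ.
Yes, F is conservative. φ = 3*x**2 - 3*z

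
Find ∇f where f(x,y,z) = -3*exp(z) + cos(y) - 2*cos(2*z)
(0, -sin(y), -3*exp(z) + 4*sin(2*z))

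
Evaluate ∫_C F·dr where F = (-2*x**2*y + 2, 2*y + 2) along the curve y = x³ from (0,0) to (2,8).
188/3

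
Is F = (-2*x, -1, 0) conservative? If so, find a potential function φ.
Yes, F is conservative. φ = -x**2 - y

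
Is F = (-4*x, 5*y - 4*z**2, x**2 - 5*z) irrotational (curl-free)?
No, ∇×F = (8*z, -2*x, 0)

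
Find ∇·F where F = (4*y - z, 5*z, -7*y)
0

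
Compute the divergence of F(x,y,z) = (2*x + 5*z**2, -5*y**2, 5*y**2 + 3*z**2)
-10*y + 6*z + 2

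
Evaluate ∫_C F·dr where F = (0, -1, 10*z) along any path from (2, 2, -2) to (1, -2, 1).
-11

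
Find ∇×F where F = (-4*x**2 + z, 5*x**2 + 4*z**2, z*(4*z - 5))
(-8*z, 1, 10*x)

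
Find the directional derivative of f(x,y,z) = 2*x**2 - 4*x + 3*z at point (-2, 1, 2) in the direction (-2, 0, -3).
15*sqrt(13)/13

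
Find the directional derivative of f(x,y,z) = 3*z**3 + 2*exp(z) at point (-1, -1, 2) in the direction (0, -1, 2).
4*sqrt(5)*(exp(2) + 18)/5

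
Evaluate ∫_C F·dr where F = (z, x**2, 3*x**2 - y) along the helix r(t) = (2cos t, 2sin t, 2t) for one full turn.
32*pi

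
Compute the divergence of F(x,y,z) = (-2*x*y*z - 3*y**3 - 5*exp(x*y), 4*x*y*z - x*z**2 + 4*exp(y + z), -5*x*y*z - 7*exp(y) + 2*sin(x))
-5*x*y + 4*x*z - 2*y*z - 5*y*exp(x*y) + 4*exp(y + z)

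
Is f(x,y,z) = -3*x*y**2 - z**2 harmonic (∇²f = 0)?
No, ∇²f = -6*x - 2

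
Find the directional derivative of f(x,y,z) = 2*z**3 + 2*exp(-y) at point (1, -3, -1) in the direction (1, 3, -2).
3*sqrt(14)*(-exp(3) - 2)/7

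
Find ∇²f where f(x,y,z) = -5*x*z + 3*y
0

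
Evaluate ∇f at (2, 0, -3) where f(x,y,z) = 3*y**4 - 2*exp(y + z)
(0, -2*exp(-3), -2*exp(-3))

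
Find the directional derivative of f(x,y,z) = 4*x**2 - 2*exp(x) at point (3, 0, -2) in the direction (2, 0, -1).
4*sqrt(5)*(12 - exp(3))/5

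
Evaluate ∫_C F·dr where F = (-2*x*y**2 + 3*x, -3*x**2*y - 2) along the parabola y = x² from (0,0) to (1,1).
-11/6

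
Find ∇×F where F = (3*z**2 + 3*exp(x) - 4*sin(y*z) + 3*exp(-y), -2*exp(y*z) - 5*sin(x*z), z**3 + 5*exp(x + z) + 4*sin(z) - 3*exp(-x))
(5*x*cos(x*z) + 2*y*exp(y*z), -4*y*cos(y*z) + 6*z - 5*exp(x + z) - 3*exp(-x), -5*z*cos(x*z) + 4*z*cos(y*z) + 3*exp(-y))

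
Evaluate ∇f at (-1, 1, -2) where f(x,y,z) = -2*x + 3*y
(-2, 3, 0)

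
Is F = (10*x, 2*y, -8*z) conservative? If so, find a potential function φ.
Yes, F is conservative. φ = 5*x**2 + y**2 - 4*z**2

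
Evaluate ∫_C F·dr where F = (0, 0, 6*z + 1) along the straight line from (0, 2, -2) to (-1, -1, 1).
-6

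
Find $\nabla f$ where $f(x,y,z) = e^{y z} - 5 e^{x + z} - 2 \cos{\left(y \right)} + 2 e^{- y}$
(-5*exp(x + z), z*exp(y*z) + 2*sin(y) - 2*exp(-y), y*exp(y*z) - 5*exp(x + z))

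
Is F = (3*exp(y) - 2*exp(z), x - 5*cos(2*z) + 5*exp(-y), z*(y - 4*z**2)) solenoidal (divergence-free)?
No, ∇·F = y - 12*z**2 - 5*exp(-y)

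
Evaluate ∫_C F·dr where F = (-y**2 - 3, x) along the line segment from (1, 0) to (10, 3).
-75/2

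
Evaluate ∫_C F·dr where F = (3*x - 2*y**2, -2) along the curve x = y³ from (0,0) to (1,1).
-17/10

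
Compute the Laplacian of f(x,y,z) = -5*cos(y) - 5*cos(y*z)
5*y**2*cos(y*z) + 5*z**2*cos(y*z) + 5*cos(y)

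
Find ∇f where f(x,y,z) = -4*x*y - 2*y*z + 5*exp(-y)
(-4*y, -4*x - 2*z - 5*exp(-y), -2*y)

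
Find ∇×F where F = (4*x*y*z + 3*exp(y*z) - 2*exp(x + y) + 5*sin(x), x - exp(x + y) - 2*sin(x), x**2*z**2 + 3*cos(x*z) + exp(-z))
(0, 4*x*y - 2*x*z**2 + 3*y*exp(y*z) + 3*z*sin(x*z), -4*x*z - 3*z*exp(y*z) + exp(x + y) - 2*cos(x) + 1)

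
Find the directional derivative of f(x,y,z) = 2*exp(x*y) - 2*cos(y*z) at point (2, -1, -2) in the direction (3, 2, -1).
sqrt(14)*(-3*exp(2)*sin(2) + 1)*exp(-2)/7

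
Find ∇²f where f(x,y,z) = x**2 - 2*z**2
-2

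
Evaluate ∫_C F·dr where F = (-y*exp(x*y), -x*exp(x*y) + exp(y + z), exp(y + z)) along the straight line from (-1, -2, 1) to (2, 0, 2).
-1 - exp(-1) + 2*exp(2)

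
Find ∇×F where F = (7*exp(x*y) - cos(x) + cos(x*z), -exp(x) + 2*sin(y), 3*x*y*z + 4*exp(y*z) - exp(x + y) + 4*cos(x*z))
(3*x*z + 4*z*exp(y*z) - exp(x + y), -x*sin(x*z) - 3*y*z + 4*z*sin(x*z) + exp(x + y), -7*x*exp(x*y) - exp(x))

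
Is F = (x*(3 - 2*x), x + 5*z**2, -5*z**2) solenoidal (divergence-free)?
No, ∇·F = -4*x - 10*z + 3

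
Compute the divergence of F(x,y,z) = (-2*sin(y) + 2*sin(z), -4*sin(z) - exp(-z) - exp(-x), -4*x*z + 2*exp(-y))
-4*x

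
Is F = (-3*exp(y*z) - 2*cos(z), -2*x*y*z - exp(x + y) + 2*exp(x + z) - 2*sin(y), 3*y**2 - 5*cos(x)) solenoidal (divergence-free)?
No, ∇·F = -2*x*z - exp(x + y) - 2*cos(y)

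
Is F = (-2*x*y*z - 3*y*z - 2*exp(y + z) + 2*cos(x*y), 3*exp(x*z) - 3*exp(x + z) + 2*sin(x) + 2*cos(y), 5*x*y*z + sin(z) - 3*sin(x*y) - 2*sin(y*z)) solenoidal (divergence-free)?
No, ∇·F = 5*x*y - 2*y*z - 2*y*sin(x*y) - 2*y*cos(y*z) - 2*sin(y) + cos(z)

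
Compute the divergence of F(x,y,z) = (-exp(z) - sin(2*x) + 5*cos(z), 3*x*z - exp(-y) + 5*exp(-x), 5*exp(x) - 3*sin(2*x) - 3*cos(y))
-2*cos(2*x) + exp(-y)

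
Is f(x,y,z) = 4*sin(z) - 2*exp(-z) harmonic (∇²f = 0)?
No, ∇²f = -4*sin(z) - 2*exp(-z)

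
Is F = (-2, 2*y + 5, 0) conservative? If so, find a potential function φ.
Yes, F is conservative. φ = -2*x + y**2 + 5*y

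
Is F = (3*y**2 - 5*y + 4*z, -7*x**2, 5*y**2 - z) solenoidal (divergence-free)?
No, ∇·F = -1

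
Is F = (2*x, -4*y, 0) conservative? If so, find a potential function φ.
Yes, F is conservative. φ = x**2 - 2*y**2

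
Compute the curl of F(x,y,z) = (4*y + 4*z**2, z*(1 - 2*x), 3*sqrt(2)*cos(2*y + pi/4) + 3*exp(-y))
(2*x - 6*sqrt(2)*sin(2*y + pi/4) - 1 - 3*exp(-y), 8*z, -2*z - 4)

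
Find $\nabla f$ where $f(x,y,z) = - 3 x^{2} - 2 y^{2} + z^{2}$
(-6*x, -4*y, 2*z)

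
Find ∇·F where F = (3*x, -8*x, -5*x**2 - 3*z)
0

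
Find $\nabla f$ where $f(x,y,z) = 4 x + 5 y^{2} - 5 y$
(4, 10*y - 5, 0)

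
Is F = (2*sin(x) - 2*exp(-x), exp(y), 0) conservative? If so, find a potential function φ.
Yes, F is conservative. φ = exp(y) - 2*cos(x) + 2*exp(-x)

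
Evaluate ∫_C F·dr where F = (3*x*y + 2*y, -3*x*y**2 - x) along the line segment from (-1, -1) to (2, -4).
135/4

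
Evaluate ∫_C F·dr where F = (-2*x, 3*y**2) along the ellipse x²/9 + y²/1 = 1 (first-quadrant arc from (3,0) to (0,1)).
10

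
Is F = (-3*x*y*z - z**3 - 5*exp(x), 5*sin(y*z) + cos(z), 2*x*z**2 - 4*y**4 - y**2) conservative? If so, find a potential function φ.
No, ∇×F = (-16*y**3 - 5*y*cos(y*z) - 2*y + sin(z), -3*x*y - 5*z**2, 3*x*z) ≠ 0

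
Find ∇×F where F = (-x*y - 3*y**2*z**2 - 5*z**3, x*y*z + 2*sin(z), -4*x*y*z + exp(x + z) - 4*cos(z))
(-x*y - 4*x*z - 2*cos(z), -6*y**2*z + 4*y*z - 15*z**2 - exp(x + z), x + 6*y*z**2 + y*z)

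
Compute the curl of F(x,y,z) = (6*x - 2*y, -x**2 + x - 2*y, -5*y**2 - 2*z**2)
(-10*y, 0, 3 - 2*x)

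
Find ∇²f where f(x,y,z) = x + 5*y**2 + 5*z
10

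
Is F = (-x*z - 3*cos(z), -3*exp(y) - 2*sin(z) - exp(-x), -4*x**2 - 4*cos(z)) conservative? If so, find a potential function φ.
No, ∇×F = (2*cos(z), 7*x + 3*sin(z), exp(-x)) ≠ 0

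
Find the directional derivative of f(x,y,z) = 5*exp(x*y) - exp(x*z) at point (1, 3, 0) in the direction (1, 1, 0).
10*sqrt(2)*exp(3)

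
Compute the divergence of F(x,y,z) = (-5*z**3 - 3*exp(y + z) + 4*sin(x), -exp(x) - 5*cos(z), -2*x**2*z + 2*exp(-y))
-2*x**2 + 4*cos(x)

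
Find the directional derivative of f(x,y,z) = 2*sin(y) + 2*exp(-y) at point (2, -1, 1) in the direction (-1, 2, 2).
-4*E/3 + 4*cos(1)/3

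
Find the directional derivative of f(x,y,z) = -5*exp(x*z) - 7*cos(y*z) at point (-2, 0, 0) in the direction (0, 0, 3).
10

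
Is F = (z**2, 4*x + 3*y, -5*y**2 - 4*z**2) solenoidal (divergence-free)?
No, ∇·F = 3 - 8*z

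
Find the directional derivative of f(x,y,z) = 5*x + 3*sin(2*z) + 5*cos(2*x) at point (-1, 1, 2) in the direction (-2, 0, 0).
-10*sin(2) - 5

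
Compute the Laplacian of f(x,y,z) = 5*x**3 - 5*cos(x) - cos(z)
30*x + 5*cos(x) + cos(z)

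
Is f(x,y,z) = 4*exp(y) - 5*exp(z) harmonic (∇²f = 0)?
No, ∇²f = 4*exp(y) - 5*exp(z)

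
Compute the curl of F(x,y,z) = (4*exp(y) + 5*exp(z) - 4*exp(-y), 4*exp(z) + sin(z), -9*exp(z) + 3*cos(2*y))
(-4*exp(z) - 6*sin(2*y) - cos(z), 5*exp(z), -8*cosh(y))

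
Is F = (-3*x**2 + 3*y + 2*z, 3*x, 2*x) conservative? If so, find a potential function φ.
Yes, F is conservative. φ = x*(-x**2 + 3*y + 2*z)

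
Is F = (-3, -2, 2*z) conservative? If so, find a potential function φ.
Yes, F is conservative. φ = -3*x - 2*y + z**2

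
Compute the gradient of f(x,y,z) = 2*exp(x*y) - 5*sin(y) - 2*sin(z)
(2*y*exp(x*y), 2*x*exp(x*y) - 5*cos(y), -2*cos(z))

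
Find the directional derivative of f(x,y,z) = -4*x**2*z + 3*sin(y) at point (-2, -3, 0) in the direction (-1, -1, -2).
sqrt(6)*(32 - 3*cos(3))/6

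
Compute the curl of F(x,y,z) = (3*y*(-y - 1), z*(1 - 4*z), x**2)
(8*z - 1, -2*x, 6*y + 3)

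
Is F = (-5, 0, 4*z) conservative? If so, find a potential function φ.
Yes, F is conservative. φ = -5*x + 2*z**2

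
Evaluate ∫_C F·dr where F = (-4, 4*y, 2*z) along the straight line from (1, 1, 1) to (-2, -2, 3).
26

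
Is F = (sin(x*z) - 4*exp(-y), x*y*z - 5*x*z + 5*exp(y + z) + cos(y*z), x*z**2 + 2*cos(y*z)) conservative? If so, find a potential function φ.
No, ∇×F = (-x*y + 5*x + y*sin(y*z) - 2*z*sin(y*z) - 5*exp(y + z), x*cos(x*z) - z**2, y*z - 5*z - 4*exp(-y)) ≠ 0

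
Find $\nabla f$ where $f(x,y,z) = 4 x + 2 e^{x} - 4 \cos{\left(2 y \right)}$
(2*exp(x) + 4, 8*sin(2*y), 0)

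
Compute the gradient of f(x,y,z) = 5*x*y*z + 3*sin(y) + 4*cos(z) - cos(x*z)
(z*(5*y + sin(x*z)), 5*x*z + 3*cos(y), 5*x*y + x*sin(x*z) - 4*sin(z))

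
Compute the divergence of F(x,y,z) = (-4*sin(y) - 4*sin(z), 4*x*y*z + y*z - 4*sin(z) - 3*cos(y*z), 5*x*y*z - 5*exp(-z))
5*x*y + 4*x*z + 3*z*sin(y*z) + z + 5*exp(-z)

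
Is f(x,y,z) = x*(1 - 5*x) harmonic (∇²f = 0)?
No, ∇²f = -10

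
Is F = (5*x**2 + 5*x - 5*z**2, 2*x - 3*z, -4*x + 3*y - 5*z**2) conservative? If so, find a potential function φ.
No, ∇×F = (6, 4 - 10*z, 2) ≠ 0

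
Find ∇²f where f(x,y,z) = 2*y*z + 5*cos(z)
-5*cos(z)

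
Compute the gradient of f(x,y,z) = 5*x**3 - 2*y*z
(15*x**2, -2*z, -2*y)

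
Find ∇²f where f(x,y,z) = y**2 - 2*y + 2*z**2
6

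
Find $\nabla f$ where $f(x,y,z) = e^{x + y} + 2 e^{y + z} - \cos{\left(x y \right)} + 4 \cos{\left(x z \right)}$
(y*sin(x*y) - 4*z*sin(x*z) + exp(x + y), x*sin(x*y) + exp(x + y) + 2*exp(y + z), -4*x*sin(x*z) + 2*exp(y + z))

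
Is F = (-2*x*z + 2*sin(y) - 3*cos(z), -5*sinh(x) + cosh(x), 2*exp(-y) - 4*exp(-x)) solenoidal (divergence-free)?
No, ∇·F = -2*z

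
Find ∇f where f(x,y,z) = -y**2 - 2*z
(0, -2*y, -2)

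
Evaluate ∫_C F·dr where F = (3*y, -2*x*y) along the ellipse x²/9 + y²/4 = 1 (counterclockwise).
-18*pi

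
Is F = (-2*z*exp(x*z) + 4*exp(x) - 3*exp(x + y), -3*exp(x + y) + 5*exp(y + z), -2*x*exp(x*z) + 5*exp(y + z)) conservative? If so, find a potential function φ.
Yes, F is conservative. φ = 4*exp(x) - 2*exp(x*z) - 3*exp(x + y) + 5*exp(y + z)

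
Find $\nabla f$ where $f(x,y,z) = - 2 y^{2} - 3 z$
(0, -4*y, -3)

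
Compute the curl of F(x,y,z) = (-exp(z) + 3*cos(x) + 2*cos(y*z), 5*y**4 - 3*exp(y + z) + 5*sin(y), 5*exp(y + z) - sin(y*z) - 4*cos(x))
(-z*cos(y*z) + 8*exp(y + z), -2*y*sin(y*z) - exp(z) - 4*sin(x), 2*z*sin(y*z))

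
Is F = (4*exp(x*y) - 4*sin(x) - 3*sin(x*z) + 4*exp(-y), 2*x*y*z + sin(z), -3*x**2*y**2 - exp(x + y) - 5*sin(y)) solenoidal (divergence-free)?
No, ∇·F = 2*x*z + 4*y*exp(x*y) - 3*z*cos(x*z) - 4*cos(x)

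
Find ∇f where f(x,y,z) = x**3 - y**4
(3*x**2, -4*y**3, 0)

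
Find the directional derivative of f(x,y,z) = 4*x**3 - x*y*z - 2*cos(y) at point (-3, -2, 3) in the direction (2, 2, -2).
sqrt(3)*(129 - 2*sin(2))/3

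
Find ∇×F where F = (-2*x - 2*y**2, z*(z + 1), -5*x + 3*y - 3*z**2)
(2 - 2*z, 5, 4*y)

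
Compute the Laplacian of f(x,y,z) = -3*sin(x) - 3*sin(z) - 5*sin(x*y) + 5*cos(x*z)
5*x**2*sin(x*y) - 5*x**2*cos(x*z) + 5*y**2*sin(x*y) - 5*z**2*cos(x*z) + 3*sin(x) + 3*sin(z)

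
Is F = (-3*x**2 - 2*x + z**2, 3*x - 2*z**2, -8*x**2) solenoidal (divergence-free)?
No, ∇·F = -6*x - 2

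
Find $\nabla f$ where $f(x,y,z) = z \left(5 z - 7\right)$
(0, 0, 10*z - 7)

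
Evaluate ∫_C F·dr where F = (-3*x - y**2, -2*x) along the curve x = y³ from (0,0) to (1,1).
-13/5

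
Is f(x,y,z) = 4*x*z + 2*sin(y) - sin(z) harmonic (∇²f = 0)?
No, ∇²f = -2*sin(y) + sin(z)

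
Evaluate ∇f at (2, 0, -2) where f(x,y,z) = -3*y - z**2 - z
(0, -3, 3)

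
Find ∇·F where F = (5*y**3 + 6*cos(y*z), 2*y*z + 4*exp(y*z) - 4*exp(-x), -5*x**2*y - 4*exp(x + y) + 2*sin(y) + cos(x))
2*z*(2*exp(y*z) + 1)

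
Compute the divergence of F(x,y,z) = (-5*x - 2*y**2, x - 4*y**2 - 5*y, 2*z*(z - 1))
-8*y + 4*z - 12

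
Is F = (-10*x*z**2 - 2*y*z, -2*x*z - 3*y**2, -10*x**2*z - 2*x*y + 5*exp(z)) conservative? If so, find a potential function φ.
Yes, F is conservative. φ = -5*x**2*z**2 - 2*x*y*z - y**3 + 5*exp(z)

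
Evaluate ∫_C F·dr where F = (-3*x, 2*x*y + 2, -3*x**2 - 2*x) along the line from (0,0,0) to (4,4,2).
-40/3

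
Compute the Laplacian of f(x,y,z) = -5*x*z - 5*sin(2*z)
20*sin(2*z)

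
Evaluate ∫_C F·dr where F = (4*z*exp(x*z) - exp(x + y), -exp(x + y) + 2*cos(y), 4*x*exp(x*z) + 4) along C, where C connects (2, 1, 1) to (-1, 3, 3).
-5*exp(2) - 2*sin(1) + 4*exp(-3) + 2*sin(3) + 8 + exp(3)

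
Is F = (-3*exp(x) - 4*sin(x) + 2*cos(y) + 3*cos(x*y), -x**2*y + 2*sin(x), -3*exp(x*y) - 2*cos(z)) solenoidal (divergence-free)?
No, ∇·F = -x**2 - 3*y*sin(x*y) - 3*exp(x) + 2*sin(z) - 4*cos(x)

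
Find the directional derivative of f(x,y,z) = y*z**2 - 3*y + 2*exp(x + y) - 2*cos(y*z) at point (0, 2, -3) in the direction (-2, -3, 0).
-2*sqrt(13)*(9*sin(6) + 9 + 5*exp(2))/13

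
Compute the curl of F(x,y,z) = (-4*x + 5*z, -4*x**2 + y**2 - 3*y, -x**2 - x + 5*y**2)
(10*y, 2*x + 6, -8*x)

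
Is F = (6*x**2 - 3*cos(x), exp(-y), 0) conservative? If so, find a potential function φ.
Yes, F is conservative. φ = 2*x**3 - 3*sin(x) - exp(-y)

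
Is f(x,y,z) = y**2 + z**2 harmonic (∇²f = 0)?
No, ∇²f = 4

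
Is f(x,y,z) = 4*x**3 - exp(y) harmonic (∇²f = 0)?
No, ∇²f = 24*x - exp(y)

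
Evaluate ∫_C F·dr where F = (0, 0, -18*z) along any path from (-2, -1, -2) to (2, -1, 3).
-45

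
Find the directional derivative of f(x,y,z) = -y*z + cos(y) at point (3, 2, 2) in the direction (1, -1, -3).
sqrt(11)*(sin(2) + 8)/11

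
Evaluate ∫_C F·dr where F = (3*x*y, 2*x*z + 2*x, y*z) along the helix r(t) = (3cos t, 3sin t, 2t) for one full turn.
6*pi*(-1 + 6*pi)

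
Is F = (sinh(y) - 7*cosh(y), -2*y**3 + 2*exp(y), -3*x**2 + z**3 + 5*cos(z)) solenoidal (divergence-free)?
No, ∇·F = -6*y**2 + 3*z**2 + 2*exp(y) - 5*sin(z)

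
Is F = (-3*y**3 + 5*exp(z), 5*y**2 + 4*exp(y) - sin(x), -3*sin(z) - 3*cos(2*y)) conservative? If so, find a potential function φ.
No, ∇×F = (6*sin(2*y), 5*exp(z), 9*y**2 - cos(x)) ≠ 0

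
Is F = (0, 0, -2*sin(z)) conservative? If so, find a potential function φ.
Yes, F is conservative. φ = 2*cos(z)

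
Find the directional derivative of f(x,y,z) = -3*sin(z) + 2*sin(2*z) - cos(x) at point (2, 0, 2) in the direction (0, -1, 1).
sqrt(2)*(4*cos(4) - 3*cos(2))/2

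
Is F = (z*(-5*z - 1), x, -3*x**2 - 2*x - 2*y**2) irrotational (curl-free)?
No, ∇×F = (-4*y, 6*x - 10*z + 1, 1)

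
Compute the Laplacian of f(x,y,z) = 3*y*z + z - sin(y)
sin(y)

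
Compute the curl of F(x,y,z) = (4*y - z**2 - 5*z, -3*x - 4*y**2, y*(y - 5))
(2*y - 5, -2*z - 5, -7)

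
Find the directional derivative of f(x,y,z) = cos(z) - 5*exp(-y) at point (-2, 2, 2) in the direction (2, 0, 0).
0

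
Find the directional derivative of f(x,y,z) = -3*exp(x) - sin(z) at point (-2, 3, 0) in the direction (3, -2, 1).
sqrt(14)*(-9 - exp(2))*exp(-2)/14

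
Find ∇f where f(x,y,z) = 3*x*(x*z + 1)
(6*x*z + 3, 0, 3*x**2)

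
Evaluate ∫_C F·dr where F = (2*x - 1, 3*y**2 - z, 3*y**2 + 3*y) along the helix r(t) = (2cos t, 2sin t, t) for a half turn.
6*pi + 20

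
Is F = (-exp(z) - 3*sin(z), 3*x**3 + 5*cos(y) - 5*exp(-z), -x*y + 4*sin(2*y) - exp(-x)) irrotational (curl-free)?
No, ∇×F = (-x + 8*cos(2*y) - 5*exp(-z), y - exp(z) - 3*cos(z) - exp(-x), 9*x**2)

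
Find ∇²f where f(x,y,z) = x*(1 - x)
-2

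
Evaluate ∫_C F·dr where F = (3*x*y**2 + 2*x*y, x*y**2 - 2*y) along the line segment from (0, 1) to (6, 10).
8973/2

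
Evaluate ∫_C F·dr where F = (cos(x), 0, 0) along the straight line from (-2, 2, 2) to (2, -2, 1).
2*sin(2)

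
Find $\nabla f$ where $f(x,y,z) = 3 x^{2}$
(6*x, 0, 0)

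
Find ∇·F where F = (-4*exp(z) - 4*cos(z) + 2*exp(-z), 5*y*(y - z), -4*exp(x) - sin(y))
10*y - 5*z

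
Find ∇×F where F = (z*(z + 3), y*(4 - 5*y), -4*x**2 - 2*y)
(-2, 8*x + 2*z + 3, 0)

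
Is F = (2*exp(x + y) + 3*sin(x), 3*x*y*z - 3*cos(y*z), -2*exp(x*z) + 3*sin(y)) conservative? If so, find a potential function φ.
No, ∇×F = (-3*x*y - 3*y*sin(y*z) + 3*cos(y), 2*z*exp(x*z), 3*y*z - 2*exp(x + y)) ≠ 0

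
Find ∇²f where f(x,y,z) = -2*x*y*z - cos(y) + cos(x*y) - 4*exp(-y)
-x**2*cos(x*y) - y**2*cos(x*y) + cos(y) - 4*exp(-y)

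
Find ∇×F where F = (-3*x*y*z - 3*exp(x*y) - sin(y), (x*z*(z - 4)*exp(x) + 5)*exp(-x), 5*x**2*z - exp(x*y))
(x*(-2*z - exp(x*y) + 4), -3*x*y - 10*x*z + y*exp(x*y), 3*x*z + 3*x*exp(x*y) + z**2 - 4*z + cos(y) - 5*exp(-x))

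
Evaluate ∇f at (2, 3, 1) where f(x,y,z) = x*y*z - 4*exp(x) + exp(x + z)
(-4*exp(2) + 3 + exp(3), 2, 6 + exp(3))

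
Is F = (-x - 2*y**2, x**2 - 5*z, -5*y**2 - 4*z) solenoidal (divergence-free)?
No, ∇·F = -5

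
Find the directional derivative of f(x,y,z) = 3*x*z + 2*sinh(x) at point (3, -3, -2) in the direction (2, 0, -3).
-sqrt(13)*(3 - 4*cosh(3)/13)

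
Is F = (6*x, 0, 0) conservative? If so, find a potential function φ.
Yes, F is conservative. φ = 3*x**2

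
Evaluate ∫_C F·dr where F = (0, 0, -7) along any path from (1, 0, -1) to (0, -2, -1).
0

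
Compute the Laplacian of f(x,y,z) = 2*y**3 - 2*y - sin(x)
12*y + sin(x)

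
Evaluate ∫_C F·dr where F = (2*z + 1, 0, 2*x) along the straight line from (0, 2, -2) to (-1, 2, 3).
-7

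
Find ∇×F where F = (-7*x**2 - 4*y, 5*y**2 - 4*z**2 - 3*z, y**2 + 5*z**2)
(2*y + 8*z + 3, 0, 4)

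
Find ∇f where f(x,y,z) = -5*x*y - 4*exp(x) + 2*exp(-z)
(-5*y - 4*exp(x), -5*x, -2*exp(-z))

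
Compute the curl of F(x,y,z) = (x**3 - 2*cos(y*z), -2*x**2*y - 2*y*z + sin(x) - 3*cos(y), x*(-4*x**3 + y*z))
(x*z + 2*y, 16*x**3 - y*z + 2*y*sin(y*z), -4*x*y - 2*z*sin(y*z) + cos(x))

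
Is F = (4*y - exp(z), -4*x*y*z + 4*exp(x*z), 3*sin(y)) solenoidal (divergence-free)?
No, ∇·F = -4*x*z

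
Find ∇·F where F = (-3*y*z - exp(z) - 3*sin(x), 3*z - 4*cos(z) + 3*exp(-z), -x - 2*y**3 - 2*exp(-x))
-3*cos(x)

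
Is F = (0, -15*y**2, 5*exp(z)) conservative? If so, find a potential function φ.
Yes, F is conservative. φ = -5*y**3 + 5*exp(z)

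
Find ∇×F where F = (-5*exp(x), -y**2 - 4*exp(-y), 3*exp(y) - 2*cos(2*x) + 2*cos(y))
(3*exp(y) - 2*sin(y), -4*sin(2*x), 0)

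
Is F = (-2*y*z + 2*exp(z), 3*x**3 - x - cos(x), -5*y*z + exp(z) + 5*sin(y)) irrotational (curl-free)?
No, ∇×F = (-5*z + 5*cos(y), -2*y + 2*exp(z), 9*x**2 + 2*z + sin(x) - 1)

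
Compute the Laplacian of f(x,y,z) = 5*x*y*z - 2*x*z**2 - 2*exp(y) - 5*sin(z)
-4*x - 2*exp(y) + 5*sin(z)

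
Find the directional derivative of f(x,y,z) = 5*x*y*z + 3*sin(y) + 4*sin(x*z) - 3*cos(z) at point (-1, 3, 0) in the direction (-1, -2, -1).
sqrt(6)*(19/6 - cos(3))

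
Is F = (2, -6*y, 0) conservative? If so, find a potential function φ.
Yes, F is conservative. φ = 2*x - 3*y**2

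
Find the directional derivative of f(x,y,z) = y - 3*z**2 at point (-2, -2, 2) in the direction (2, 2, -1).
14/3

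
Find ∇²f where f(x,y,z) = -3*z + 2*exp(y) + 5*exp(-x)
2*exp(y) + 5*exp(-x)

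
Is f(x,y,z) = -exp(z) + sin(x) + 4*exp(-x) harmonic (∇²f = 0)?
No, ∇²f = -exp(z) - sin(x) + 4*exp(-x)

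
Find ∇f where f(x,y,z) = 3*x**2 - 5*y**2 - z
(6*x, -10*y, -1)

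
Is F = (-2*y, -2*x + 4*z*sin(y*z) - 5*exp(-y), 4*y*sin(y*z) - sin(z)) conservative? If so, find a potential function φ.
Yes, F is conservative. φ = -2*x*y + cos(z) - 4*cos(y*z) + 5*exp(-y)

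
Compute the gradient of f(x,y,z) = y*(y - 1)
(0, 2*y - 1, 0)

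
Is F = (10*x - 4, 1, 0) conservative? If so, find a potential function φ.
Yes, F is conservative. φ = 5*x**2 - 4*x + y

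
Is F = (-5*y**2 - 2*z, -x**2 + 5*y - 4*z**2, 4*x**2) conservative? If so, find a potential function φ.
No, ∇×F = (8*z, -8*x - 2, -2*x + 10*y) ≠ 0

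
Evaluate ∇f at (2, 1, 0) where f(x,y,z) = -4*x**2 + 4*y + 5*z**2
(-16, 4, 0)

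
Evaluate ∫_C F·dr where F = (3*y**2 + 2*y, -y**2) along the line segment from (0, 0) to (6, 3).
63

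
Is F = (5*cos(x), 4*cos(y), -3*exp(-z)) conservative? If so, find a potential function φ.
Yes, F is conservative. φ = 5*sin(x) + 4*sin(y) + 3*exp(-z)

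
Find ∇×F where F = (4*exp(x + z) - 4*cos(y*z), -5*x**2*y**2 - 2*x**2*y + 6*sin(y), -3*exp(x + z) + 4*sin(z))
(0, 4*y*sin(y*z) + 7*exp(x + z), -10*x*y**2 - 4*x*y - 4*z*sin(y*z))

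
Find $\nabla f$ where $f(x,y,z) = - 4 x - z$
(-4, 0, -1)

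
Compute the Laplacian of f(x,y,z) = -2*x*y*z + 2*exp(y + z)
4*exp(y + z)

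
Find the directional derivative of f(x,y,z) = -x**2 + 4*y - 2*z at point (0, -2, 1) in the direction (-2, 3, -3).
9*sqrt(22)/11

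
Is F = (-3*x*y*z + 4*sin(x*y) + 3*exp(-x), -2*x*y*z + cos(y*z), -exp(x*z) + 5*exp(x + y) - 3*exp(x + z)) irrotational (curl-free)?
No, ∇×F = (2*x*y + y*sin(y*z) + 5*exp(x + y), -3*x*y + z*exp(x*z) - 5*exp(x + y) + 3*exp(x + z), 3*x*z - 4*x*cos(x*y) - 2*y*z)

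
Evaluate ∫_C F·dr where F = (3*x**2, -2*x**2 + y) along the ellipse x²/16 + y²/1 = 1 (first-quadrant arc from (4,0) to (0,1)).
-509/6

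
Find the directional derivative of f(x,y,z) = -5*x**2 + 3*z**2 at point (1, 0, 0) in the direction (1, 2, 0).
-2*sqrt(5)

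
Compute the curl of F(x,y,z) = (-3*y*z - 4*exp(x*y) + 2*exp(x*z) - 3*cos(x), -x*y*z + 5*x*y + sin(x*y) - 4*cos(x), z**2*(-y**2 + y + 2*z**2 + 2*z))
(x*y + z**2*(1 - 2*y), 2*x*exp(x*z) - 3*y, 4*x*exp(x*y) - y*z + y*cos(x*y) + 5*y + 3*z + 4*sin(x))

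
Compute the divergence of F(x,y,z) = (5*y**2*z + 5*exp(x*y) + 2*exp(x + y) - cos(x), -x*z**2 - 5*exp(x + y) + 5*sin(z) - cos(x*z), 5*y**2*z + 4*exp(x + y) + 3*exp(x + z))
5*y**2 + 5*y*exp(x*y) - 3*exp(x + y) + 3*exp(x + z) + sin(x)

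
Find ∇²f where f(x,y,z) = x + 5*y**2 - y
10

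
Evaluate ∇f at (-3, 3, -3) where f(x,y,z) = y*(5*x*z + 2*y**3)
(-45, 261, -45)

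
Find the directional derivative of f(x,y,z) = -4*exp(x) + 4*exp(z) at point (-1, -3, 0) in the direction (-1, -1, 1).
4*sqrt(3)*(1 + E)*exp(-1)/3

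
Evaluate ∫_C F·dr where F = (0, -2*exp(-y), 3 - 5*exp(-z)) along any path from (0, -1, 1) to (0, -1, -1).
-6 + 10*sinh(1)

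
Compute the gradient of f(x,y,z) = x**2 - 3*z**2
(2*x, 0, -6*z)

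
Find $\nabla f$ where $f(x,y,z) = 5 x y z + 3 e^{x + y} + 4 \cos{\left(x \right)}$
(5*y*z + 3*exp(x + y) - 4*sin(x), 5*x*z + 3*exp(x + y), 5*x*y)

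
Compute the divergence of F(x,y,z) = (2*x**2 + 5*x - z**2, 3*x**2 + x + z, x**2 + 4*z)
4*x + 9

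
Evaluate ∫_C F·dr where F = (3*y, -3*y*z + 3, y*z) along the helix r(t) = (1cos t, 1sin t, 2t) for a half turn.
4*pi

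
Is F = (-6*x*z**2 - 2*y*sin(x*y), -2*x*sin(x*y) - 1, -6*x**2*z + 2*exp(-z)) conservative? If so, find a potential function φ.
Yes, F is conservative. φ = -3*x**2*z**2 - y + 2*cos(x*y) - 2*exp(-z)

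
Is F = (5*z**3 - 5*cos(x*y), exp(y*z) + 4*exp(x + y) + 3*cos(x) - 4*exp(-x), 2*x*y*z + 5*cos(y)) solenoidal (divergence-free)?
No, ∇·F = 2*x*y + 5*y*sin(x*y) + z*exp(y*z) + 4*exp(x + y)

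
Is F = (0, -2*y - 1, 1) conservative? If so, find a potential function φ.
Yes, F is conservative. φ = -y**2 - y + z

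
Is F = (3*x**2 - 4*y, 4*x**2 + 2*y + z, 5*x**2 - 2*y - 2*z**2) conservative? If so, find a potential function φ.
No, ∇×F = (-3, -10*x, 8*x + 4) ≠ 0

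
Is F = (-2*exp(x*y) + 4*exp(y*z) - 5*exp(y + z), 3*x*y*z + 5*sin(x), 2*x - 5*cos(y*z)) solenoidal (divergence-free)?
No, ∇·F = 3*x*z - 2*y*exp(x*y) + 5*y*sin(y*z)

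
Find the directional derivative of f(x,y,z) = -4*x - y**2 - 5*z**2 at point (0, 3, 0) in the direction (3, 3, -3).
-10*sqrt(3)/3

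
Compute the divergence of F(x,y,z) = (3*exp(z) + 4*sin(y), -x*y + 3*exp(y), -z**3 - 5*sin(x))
-x - 3*z**2 + 3*exp(y)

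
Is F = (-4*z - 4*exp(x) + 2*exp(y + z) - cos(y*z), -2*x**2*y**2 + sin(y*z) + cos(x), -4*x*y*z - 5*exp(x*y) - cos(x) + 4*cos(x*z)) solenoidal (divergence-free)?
No, ∇·F = -4*x**2*y - 4*x*y - 4*x*sin(x*z) + z*cos(y*z) - 4*exp(x)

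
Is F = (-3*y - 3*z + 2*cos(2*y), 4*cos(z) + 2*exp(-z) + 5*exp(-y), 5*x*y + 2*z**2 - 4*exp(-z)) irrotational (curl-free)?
No, ∇×F = (5*x + 4*sin(z) + 2*exp(-z), -5*y - 3, 4*sin(2*y) + 3)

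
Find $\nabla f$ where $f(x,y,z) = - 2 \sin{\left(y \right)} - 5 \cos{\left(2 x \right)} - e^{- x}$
(10*sin(2*x) + exp(-x), -2*cos(y), 0)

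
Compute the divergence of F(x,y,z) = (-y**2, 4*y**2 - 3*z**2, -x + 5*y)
8*y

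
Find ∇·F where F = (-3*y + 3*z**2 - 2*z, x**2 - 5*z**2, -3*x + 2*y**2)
0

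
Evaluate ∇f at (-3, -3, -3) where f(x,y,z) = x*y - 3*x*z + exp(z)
(6, -3, exp(-3) + 9)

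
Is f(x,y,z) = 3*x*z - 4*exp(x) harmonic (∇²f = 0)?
No, ∇²f = -4*exp(x)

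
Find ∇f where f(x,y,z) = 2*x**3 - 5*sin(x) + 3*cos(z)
(6*x**2 - 5*cos(x), 0, -3*sin(z))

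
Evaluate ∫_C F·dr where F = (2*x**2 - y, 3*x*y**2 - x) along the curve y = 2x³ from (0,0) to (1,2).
88/15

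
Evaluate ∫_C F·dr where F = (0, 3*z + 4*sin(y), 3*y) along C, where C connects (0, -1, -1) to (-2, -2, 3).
-21 - 4*cos(2) + 4*cos(1)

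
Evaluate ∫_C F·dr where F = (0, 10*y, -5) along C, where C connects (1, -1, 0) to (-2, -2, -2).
25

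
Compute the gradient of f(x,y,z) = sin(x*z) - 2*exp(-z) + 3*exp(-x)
(z*cos(x*z) - 3*exp(-x), 0, x*cos(x*z) + 2*exp(-z))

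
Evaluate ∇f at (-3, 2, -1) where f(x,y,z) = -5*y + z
(0, -5, 1)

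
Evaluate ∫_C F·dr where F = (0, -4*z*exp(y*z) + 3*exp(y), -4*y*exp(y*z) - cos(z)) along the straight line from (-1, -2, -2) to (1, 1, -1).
-4*exp(-1) - sin(2) - 3*exp(-2) + sin(1) + 3*E + 4*exp(4)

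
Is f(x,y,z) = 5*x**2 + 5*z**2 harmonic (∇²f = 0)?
No, ∇²f = 20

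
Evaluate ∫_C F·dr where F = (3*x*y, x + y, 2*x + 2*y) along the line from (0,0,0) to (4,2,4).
62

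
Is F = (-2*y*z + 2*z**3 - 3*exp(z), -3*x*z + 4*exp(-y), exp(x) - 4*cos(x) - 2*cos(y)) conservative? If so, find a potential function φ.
No, ∇×F = (3*x + 2*sin(y), -2*y + 6*z**2 - exp(x) - 3*exp(z) - 4*sin(x), -z) ≠ 0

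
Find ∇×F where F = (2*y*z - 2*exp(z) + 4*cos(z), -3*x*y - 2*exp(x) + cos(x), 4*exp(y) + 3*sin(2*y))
(4*exp(y) + 6*cos(2*y), 2*y - 2*exp(z) - 4*sin(z), -3*y - 2*z - 2*exp(x) - sin(x))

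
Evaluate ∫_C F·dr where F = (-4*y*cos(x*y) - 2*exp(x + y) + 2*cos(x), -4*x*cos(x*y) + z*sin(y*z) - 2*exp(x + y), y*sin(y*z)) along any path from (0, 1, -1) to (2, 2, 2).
-2*exp(4) + cos(1) - cos(4) + 2*sin(2) - 4*sin(4) + 2*E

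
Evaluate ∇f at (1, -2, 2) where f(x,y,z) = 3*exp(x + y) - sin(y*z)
(3*exp(-1), 3*exp(-1) - 2*cos(4), 2*cos(4))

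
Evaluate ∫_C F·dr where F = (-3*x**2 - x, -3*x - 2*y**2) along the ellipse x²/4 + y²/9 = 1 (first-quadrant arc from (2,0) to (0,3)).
-9*pi/2 - 8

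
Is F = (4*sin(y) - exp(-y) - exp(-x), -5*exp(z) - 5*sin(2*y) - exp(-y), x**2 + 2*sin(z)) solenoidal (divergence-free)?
No, ∇·F = -10*cos(2*y) + 2*cos(z) + exp(-y) + exp(-x)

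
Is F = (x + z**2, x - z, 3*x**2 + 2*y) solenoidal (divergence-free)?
No, ∇·F = 1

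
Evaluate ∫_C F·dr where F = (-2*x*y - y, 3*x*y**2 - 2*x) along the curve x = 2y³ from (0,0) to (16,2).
-2904/7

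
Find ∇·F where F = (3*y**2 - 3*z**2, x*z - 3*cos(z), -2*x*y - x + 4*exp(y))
0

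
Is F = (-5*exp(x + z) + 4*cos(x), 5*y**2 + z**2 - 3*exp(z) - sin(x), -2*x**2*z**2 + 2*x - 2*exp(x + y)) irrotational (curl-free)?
No, ∇×F = (-2*z + 3*exp(z) - 2*exp(x + y), 4*x*z**2 + 2*exp(x + y) - 5*exp(x + z) - 2, -cos(x))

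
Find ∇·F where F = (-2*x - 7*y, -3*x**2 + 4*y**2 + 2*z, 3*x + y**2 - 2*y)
8*y - 2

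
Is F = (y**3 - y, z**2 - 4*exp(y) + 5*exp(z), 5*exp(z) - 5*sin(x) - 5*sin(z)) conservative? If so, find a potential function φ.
No, ∇×F = (-2*z - 5*exp(z), 5*cos(x), 1 - 3*y**2) ≠ 0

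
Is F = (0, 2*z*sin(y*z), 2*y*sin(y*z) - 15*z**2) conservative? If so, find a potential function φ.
Yes, F is conservative. φ = -5*z**3 - 2*cos(y*z)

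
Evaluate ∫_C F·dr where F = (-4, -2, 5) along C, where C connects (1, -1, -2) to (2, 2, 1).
5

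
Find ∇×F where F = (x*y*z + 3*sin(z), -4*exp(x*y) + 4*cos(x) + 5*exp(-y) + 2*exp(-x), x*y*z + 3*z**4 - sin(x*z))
(x*z, x*y - y*z + z*cos(x*z) + 3*cos(z), -x*z - 4*y*exp(x*y) - 4*sin(x) - 2*exp(-x))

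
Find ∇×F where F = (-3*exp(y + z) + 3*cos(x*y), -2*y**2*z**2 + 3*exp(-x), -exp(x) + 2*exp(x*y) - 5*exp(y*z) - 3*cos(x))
(2*x*exp(x*y) + 4*y**2*z - 5*z*exp(y*z), -2*y*exp(x*y) + exp(x) - 3*exp(y + z) - 3*sin(x), 3*((x*sin(x*y) + exp(y + z))*exp(x) - 1)*exp(-x))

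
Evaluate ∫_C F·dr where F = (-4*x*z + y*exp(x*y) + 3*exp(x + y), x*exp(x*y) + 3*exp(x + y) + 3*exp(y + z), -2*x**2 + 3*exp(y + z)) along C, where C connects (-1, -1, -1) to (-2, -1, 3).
-26 - E - 6*exp(-2) + 3*exp(-3) + 4*exp(2)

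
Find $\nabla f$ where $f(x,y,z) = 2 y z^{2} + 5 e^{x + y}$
(5*exp(x + y), 2*z**2 + 5*exp(x + y), 4*y*z)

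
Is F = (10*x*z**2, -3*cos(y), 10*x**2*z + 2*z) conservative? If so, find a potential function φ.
Yes, F is conservative. φ = 5*x**2*z**2 + z**2 - 3*sin(y)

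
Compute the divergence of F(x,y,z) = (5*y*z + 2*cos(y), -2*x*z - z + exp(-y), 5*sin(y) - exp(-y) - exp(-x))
-exp(-y)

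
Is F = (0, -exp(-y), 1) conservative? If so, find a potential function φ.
Yes, F is conservative. φ = z + exp(-y)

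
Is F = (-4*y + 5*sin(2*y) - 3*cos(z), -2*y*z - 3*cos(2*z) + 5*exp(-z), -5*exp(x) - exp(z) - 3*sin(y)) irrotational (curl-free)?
No, ∇×F = (2*y - 6*sin(2*z) - 3*cos(y) + 5*exp(-z), 5*exp(x) + 3*sin(z), 4 - 10*cos(2*y))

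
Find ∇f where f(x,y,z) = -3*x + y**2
(-3, 2*y, 0)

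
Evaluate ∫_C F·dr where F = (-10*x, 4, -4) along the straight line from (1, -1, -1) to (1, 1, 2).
-4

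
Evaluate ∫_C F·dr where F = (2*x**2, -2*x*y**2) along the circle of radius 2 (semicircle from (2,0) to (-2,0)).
-4*pi - 32/3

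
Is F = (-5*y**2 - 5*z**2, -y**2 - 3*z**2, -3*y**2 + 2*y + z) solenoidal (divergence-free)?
No, ∇·F = 1 - 2*y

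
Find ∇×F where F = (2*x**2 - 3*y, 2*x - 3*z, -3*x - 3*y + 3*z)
(0, 3, 5)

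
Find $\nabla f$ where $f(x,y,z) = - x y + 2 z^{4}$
(-y, -x, 8*z**3)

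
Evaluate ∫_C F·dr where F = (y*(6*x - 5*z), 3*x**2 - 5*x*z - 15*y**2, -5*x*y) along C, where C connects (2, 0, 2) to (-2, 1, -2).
-13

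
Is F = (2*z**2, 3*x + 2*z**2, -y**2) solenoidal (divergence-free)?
Yes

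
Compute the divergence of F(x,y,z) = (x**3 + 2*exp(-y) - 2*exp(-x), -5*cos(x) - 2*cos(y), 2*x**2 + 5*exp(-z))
3*x**2 + 2*sin(y) - 5*exp(-z) + 2*exp(-x)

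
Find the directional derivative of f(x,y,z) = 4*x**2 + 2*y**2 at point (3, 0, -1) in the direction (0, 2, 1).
0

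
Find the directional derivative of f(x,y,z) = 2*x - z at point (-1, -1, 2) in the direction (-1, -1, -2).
0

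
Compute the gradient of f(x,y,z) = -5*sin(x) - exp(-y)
(-5*cos(x), exp(-y), 0)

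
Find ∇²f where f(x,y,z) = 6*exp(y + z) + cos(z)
12*exp(y + z) - cos(z)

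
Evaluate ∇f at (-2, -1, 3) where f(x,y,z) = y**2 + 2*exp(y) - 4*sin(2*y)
(0, -2 + 2*exp(-1) - 8*cos(2), 0)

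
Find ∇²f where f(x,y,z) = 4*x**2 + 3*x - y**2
6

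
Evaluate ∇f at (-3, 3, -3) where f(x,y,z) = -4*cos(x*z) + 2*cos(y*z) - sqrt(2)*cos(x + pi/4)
(-12*sin(9) + sqrt(2)*cos(pi/4 + 3), -6*sin(9), -6*sin(9))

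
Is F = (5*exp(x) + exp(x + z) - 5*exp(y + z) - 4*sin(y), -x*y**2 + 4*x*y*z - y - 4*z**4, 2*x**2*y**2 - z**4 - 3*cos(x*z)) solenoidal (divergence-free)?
No, ∇·F = -2*x*y + 4*x*z + 3*x*sin(x*z) - 4*z**3 + 5*exp(x) + exp(x + z) - 1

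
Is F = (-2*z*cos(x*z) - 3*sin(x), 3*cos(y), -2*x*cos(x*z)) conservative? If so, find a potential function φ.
Yes, F is conservative. φ = 3*sin(y) - 2*sin(x*z) + 3*cos(x)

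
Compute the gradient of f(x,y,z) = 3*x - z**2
(3, 0, -2*z)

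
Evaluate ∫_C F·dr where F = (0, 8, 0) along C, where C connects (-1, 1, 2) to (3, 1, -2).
0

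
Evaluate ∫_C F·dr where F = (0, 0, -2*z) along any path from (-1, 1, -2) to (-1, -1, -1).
3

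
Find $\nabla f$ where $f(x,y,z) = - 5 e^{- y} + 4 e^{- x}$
(-4*exp(-x), 5*exp(-y), 0)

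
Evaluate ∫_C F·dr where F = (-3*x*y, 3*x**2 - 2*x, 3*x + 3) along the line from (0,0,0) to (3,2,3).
33/2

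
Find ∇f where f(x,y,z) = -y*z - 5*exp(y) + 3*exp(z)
(0, -z - 5*exp(y), -y + 3*exp(z))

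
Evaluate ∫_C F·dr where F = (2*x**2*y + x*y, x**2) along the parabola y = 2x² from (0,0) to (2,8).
248/5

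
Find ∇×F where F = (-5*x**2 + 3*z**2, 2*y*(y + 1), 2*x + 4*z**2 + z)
(0, 6*z - 2, 0)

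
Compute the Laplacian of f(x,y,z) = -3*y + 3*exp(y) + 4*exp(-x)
3*exp(y) + 4*exp(-x)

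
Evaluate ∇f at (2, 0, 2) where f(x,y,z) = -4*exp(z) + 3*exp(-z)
(0, 0, -7*cosh(2) - sinh(2))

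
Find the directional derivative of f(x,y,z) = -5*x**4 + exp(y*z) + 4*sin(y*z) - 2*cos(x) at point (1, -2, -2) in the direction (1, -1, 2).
sqrt(6)*(-exp(4) - 10 + sin(1) - 4*cos(4))/3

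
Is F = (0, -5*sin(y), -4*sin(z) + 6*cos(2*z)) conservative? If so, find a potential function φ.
Yes, F is conservative. φ = 3*sin(2*z) + 5*cos(y) + 4*cos(z)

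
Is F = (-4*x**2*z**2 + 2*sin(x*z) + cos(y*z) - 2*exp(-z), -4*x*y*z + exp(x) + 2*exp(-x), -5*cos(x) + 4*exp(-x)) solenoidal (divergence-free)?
No, ∇·F = 2*z*(-4*x*z - 2*x + cos(x*z))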